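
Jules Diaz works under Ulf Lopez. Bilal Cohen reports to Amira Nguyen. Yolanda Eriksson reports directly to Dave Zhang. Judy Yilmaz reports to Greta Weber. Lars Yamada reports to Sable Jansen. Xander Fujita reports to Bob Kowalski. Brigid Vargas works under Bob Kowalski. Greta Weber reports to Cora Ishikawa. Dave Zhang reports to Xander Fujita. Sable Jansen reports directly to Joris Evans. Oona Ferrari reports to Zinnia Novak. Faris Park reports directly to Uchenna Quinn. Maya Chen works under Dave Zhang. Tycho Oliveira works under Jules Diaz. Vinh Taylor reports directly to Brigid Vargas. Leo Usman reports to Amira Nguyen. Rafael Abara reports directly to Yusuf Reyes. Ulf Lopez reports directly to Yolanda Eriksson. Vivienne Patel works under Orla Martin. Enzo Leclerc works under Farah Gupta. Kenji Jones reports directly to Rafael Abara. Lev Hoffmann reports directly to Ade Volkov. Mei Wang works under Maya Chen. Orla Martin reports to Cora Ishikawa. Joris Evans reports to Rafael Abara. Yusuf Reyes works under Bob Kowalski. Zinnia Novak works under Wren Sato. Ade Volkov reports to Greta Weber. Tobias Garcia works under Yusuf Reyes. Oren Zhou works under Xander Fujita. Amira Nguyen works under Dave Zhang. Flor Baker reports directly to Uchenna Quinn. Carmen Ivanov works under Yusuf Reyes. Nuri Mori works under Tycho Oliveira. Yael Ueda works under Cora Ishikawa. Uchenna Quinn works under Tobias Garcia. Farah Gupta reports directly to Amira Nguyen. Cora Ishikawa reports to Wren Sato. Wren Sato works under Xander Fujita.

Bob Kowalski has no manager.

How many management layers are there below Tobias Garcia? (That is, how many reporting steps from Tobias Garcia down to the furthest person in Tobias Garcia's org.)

2

The longest chain under Tobias Garcia runs Tobias Garcia → Uchenna Quinn → Faris Park, which is 2 levels below Tobias Garcia.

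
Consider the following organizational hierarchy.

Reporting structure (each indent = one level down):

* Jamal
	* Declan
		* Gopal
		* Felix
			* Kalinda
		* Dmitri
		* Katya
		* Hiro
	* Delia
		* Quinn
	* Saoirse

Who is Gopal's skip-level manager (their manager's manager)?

Jamal

Gopal reports to Declan, and Declan reports to Jamal. So Gopal's skip-level manager is Jamal.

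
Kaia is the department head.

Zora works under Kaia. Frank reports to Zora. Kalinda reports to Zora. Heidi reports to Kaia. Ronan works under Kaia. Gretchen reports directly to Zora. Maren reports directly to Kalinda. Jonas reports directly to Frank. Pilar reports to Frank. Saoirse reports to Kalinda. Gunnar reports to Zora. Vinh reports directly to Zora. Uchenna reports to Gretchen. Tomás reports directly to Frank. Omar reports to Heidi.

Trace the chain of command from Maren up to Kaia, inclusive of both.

Maren -> Kalinda -> Zora -> Kaia

Maren reports to Kalinda. Kalinda reports to Zora. Zora reports to Kaia. Kaia is at the top.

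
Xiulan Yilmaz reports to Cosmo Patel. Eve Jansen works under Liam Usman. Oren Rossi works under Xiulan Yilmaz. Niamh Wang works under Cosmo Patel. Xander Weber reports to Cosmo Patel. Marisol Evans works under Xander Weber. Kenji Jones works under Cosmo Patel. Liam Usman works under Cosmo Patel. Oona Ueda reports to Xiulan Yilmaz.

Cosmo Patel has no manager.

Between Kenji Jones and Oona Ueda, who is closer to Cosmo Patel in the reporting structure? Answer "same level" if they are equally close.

Kenji Jones is 1 level below Cosmo Patel; Oona Ueda is 2. Kenji Jones is higher.

Kenji Jones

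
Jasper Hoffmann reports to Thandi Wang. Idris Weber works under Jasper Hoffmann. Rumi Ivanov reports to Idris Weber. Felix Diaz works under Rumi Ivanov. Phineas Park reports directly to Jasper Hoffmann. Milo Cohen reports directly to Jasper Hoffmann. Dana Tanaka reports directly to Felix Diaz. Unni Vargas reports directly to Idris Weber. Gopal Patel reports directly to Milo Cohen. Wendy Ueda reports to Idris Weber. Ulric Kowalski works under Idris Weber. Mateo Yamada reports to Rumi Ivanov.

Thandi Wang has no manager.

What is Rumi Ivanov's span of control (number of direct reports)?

2

Rumi Ivanov directly manages Felix Diaz, Mateo Yamada. That is 2 direct reports.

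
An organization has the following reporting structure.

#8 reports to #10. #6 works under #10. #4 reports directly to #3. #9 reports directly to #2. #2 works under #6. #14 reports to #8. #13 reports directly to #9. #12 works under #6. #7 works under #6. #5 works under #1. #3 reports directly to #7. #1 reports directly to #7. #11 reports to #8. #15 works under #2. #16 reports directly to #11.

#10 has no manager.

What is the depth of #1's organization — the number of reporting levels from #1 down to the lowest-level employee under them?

The longest chain under #1 runs #1 → #5, which is 1 level below #1.

1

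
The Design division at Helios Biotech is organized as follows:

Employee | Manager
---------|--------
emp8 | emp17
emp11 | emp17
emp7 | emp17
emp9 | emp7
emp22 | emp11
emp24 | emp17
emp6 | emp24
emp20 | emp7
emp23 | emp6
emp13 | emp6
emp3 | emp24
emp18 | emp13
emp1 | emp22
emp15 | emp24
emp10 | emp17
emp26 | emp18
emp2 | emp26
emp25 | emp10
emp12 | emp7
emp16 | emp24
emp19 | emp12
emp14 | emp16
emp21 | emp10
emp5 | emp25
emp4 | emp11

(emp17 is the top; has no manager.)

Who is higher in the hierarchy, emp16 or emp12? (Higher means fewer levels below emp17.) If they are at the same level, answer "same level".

Both emp16 and emp12 are 2 levels below emp17.

same level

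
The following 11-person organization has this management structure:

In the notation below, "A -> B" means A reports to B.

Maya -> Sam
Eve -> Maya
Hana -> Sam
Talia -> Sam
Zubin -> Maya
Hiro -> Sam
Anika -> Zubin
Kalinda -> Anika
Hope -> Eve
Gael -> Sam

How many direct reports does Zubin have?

1

Zubin directly manages Anika. That is 1 direct report.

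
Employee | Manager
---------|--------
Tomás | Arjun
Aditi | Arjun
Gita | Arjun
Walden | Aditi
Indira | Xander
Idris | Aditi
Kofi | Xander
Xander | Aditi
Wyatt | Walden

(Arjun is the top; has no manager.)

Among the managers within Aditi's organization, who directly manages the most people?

Direct-report counts within Aditi's organization: Aditi has 3; Xander has 2; Walden has 1. The largest is 3, held by Aditi.

Aditi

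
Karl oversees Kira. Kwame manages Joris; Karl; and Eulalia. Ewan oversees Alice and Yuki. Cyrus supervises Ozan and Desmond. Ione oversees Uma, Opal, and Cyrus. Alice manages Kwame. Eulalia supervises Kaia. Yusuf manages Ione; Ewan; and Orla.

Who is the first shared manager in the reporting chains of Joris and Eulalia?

Kwame

Joris's chain of managers is Kwame, Alice, Ewan, Yusuf. Eulalia's chain of managers is Kwame, Alice, Ewan, Yusuf. The first manager that appears in both chains is Kwame.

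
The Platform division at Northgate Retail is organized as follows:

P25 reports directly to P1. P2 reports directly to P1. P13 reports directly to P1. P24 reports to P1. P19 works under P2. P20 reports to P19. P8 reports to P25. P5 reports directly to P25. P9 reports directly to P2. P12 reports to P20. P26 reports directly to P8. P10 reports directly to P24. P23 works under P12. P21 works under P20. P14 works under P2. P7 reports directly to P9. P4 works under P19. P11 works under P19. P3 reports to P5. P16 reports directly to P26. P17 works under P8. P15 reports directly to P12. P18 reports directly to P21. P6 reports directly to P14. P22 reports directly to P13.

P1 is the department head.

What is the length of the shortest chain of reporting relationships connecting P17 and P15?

8

P17 is 3 levels below P1, and P15 is 5 levels below P1 (their lowest common manager). The shortest path runs up from P17 to P1 and back down to P15: 3 + 5 = 8 links.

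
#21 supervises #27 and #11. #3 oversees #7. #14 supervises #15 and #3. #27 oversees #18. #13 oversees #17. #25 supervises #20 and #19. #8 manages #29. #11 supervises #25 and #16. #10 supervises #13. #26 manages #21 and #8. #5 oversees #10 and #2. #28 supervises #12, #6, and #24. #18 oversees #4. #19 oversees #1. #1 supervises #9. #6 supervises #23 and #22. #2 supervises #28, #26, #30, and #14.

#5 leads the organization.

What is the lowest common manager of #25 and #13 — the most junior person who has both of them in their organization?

#25's chain of managers is #11, #21, #26, #2, #5. #13's chain of managers is #10, #5. The first manager that appears in both chains is #5.

#5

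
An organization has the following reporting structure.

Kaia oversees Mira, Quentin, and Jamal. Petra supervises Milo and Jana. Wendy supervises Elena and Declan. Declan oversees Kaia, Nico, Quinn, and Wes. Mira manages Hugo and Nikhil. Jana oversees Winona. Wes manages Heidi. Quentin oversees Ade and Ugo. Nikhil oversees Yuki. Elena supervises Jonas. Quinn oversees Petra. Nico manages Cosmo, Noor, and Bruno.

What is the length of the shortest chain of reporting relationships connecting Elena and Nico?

3

Elena is 1 level below Wendy, and Nico is 2 levels below Wendy (their lowest common manager). The shortest path runs up from Elena to Wendy and back down to Nico: 1 + 2 = 3 links.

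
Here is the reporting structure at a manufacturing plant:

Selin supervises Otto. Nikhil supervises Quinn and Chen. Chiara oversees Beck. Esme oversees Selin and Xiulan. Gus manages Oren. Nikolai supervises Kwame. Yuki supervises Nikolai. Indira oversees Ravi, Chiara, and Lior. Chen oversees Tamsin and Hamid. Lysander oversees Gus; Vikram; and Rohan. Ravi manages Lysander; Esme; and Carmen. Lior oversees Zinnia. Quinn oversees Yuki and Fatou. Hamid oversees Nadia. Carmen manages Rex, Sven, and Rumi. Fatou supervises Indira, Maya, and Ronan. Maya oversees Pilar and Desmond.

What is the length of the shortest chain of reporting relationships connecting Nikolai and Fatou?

3

Nikolai is 2 levels below Quinn, and Fatou is 1 level below Quinn (their lowest common manager). The shortest path runs up from Nikolai to Quinn and back down to Fatou: 2 + 1 = 3 links.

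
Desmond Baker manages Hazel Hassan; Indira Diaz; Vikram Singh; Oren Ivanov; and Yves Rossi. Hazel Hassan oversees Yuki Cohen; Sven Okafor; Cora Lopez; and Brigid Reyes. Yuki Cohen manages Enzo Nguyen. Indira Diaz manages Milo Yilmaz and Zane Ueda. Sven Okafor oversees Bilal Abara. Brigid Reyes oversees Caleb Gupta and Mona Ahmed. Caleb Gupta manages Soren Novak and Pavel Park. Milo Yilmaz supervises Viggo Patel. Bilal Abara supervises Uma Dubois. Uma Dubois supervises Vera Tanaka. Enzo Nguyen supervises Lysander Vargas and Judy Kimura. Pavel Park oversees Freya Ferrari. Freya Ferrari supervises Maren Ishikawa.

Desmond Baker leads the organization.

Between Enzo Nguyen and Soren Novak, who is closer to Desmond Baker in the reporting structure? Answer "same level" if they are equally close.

Enzo Nguyen

Enzo Nguyen is 3 levels below Desmond Baker; Soren Novak is 4. Enzo Nguyen is higher.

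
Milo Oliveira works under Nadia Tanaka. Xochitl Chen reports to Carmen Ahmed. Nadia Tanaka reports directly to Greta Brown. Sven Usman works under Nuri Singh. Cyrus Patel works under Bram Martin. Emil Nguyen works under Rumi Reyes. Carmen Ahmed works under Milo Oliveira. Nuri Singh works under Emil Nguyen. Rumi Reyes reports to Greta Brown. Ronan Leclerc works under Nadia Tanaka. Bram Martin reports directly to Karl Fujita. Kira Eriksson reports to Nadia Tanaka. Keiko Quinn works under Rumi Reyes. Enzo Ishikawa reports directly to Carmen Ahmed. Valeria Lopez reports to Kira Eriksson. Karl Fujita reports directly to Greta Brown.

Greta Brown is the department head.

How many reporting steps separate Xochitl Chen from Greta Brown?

4

Chain from Xochitl Chen up to Greta Brown: Xochitl Chen → Carmen Ahmed → Milo Oliveira → Nadia Tanaka → Greta Brown. That is 4 steps up, so Xochitl Chen is 4 levels below Greta Brown.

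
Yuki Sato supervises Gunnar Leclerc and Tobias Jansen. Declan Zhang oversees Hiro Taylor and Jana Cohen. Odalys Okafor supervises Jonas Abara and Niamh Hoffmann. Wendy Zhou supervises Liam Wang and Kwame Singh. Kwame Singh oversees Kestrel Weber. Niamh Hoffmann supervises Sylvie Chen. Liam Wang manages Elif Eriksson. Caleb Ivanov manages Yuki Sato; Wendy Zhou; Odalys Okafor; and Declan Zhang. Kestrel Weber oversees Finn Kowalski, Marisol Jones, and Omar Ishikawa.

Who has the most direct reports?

Direct-report counts: Caleb Ivanov has 4; Declan Zhang has 2; Odalys Okafor has 2; Niamh Hoffmann has 1; Wendy Zhou has 2; Liam Wang has 1; Kwame Singh has 1; Kestrel Weber has 3; Yuki Sato has 2. The largest is 4, held by Caleb Ivanov.

Caleb Ivanov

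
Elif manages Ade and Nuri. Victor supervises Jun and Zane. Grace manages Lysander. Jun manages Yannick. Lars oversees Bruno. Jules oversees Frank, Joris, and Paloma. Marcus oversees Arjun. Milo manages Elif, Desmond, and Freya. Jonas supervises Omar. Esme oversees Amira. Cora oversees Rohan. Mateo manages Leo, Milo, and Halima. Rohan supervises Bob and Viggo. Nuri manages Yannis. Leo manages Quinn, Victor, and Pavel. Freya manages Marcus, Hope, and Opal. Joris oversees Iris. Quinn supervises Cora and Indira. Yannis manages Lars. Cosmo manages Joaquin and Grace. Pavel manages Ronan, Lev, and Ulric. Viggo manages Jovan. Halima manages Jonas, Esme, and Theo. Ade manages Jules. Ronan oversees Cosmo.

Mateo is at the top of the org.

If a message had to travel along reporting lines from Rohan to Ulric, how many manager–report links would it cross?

5

Rohan is 3 levels below Leo, and Ulric is 2 levels below Leo (their lowest common manager). The shortest path runs up from Rohan to Leo and back down to Ulric: 3 + 2 = 5 links.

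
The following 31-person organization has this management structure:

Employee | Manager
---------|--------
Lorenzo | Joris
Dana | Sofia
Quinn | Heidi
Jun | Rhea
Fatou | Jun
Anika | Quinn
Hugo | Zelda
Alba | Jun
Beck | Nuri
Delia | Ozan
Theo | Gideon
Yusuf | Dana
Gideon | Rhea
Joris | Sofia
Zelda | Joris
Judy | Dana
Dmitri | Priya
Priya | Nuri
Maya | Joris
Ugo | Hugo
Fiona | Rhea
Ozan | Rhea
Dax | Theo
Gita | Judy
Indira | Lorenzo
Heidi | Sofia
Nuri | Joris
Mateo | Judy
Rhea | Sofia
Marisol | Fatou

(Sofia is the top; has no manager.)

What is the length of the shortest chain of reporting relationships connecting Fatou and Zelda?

5

Fatou is 3 levels below Sofia, and Zelda is 2 levels below Sofia (their lowest common manager). The shortest path runs up from Fatou to Sofia and back down to Zelda: 3 + 2 = 5 links.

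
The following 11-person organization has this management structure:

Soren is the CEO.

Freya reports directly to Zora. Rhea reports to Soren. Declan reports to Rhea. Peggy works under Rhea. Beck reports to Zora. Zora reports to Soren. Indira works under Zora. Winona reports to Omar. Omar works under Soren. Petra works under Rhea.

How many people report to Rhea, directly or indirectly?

3

Rhea directly manages Petra, Declan, Peggy. Petra has no reports. Declan has no reports. Peggy has no reports. So Rhea's organization is 3 direct reports plus everyone under them: 1 + 1 + 1 = 3.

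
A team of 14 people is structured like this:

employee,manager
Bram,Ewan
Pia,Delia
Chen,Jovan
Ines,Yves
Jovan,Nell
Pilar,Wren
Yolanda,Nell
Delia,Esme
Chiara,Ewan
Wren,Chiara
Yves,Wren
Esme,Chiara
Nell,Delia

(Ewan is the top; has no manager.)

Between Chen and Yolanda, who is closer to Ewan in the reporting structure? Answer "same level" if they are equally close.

Chen is 6 levels below Ewan; Yolanda is 5. Yolanda is higher.

Yolanda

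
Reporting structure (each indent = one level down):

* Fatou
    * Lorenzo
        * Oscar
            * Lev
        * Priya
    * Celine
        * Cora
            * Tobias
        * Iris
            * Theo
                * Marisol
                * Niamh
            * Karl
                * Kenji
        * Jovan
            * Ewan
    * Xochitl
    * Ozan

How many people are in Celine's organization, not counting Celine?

Celine directly manages Cora, Iris, Jovan. Under Cora: Tobias (1). Under Iris: Karl, Kenji, Theo, Niamh, Marisol (5). Under Jovan: Ewan (1). So Celine's organization is 3 direct reports plus everyone under them: 2 + 6 + 2 = 10.

10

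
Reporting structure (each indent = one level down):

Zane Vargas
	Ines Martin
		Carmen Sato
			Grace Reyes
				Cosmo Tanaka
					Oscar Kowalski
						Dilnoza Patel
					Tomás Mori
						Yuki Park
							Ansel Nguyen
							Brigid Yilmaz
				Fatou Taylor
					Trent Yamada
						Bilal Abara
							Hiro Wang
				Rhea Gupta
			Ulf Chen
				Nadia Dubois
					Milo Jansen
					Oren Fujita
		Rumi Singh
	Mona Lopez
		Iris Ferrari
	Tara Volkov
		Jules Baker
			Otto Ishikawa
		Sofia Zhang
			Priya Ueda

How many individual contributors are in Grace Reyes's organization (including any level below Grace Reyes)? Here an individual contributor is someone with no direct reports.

The people in Grace Reyes's organization with no one reporting to them are Rhea Gupta, Hiro Wang, Brigid Yilmaz, Ansel Nguyen, Dilnoza Patel. That is 5.

5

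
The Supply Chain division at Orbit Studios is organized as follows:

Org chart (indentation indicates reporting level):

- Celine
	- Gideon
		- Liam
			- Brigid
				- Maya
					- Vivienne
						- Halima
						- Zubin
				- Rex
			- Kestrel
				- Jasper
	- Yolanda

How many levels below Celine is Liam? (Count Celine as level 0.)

2

Chain from Liam up to Celine: Liam → Gideon → Celine. That is 2 steps up, so Liam is 2 levels below Celine.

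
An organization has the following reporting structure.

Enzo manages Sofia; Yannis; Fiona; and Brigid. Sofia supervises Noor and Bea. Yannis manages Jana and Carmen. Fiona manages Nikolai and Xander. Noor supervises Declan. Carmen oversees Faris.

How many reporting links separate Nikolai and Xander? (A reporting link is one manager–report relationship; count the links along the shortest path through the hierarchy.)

2

Nikolai is 1 level below Fiona, and Xander is 1 level below Fiona (their lowest common manager). The shortest path runs up from Nikolai to Fiona and back down to Xander: 1 + 1 = 2 links.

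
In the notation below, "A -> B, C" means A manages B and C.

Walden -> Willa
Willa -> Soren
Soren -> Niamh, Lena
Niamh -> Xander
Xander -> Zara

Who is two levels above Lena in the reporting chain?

Lena reports to Soren, and Soren reports to Willa. So Lena's skip-level manager is Willa.

Willa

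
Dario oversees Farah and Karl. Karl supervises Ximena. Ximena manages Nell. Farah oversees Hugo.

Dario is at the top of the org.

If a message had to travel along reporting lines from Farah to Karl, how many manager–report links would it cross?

Farah is 1 level below Dario, and Karl is 1 level below Dario (their lowest common manager). The shortest path runs up from Farah to Dario and back down to Karl: 1 + 1 = 2 links.

2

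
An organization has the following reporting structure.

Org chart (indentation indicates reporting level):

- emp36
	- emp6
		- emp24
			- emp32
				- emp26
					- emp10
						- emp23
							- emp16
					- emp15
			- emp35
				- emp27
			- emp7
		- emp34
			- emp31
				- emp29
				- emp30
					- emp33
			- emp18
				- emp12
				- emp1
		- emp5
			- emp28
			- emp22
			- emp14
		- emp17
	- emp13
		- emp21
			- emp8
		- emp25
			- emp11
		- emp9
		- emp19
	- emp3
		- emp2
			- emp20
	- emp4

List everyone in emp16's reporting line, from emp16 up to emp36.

emp16 -> emp23 -> emp10 -> emp26 -> emp32 -> emp24 -> emp6 -> emp36

emp16 reports to emp23. emp23 reports to emp10. emp10 reports to emp26. emp26 reports to emp32. emp32 reports to emp24. emp24 reports to emp6. emp6 reports to emp36. emp36 is at the top.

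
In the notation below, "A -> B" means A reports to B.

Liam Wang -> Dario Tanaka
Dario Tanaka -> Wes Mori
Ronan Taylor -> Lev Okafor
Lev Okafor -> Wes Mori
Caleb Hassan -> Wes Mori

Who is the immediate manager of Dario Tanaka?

Wes Mori

Dario Tanaka reports directly to Wes Mori.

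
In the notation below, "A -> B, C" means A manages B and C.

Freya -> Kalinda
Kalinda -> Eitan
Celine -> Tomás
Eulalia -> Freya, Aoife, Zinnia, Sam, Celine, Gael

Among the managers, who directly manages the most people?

Direct-report counts: Eulalia has 6; Celine has 1; Freya has 1; Kalinda has 1. The largest is 6, held by Eulalia.

Eulalia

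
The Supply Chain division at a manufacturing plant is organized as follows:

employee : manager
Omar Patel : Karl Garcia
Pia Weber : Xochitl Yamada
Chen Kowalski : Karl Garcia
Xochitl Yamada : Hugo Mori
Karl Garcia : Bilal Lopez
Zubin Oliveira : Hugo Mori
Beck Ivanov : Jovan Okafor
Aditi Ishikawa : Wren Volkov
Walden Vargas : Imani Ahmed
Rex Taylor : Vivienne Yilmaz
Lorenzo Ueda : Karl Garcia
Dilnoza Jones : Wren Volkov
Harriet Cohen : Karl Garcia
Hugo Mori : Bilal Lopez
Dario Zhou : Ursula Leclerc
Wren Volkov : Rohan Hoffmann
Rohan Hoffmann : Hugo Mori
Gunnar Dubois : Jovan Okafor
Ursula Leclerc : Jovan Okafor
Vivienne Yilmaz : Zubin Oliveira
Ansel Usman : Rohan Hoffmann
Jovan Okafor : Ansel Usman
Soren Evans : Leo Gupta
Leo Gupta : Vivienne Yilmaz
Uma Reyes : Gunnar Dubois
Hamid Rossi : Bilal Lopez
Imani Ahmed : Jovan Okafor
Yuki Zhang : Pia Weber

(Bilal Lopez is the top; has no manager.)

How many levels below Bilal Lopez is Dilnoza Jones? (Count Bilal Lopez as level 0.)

Chain from Dilnoza Jones up to Bilal Lopez: Dilnoza Jones → Wren Volkov → Rohan Hoffmann → Hugo Mori → Bilal Lopez. That is 4 steps up, so Dilnoza Jones is 4 levels below Bilal Lopez.

4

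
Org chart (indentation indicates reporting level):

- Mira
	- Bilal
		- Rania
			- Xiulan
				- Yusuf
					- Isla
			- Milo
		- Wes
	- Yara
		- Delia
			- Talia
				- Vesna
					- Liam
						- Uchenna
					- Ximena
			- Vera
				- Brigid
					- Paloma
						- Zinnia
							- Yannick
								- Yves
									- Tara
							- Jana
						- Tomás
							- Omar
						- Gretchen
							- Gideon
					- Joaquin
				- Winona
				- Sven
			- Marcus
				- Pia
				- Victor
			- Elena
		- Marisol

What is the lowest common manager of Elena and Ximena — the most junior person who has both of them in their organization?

Elena's chain of managers is Delia, Yara, Mira. Ximena's chain of managers is Vesna, Talia, Delia, Yara, Mira. The first manager that appears in both chains is Delia.

Delia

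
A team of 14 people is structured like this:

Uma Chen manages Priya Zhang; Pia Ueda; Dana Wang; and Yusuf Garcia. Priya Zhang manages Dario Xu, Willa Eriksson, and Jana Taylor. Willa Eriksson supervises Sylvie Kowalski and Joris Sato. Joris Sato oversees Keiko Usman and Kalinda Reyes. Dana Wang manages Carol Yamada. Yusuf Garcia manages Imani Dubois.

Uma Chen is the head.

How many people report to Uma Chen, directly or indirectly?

13

Uma Chen directly manages Priya Zhang, Pia Ueda, Dana Wang, Yusuf Garcia. Under Priya Zhang: Jana Taylor, Willa Eriksson, Sylvie Kowalski, Joris Sato, Kalinda Reyes, Keiko Usman, Dario Xu (7). Pia Ueda has no reports. Under Dana Wang: Carol Yamada (1). Under Yusuf Garcia: Imani Dubois (1). So Uma Chen's organization is 4 direct reports plus everyone under them: 8 + 1 + 2 + 2 = 13.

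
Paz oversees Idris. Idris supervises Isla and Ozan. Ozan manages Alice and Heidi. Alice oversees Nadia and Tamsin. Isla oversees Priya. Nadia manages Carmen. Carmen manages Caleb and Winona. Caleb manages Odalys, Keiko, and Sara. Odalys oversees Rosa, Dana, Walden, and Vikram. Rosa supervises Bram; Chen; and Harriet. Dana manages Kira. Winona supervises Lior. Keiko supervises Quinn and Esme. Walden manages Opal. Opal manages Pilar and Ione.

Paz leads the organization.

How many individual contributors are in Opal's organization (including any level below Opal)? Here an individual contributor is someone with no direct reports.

The people in Opal's organization with no one reporting to them are Ione, Pilar. That is 2.

2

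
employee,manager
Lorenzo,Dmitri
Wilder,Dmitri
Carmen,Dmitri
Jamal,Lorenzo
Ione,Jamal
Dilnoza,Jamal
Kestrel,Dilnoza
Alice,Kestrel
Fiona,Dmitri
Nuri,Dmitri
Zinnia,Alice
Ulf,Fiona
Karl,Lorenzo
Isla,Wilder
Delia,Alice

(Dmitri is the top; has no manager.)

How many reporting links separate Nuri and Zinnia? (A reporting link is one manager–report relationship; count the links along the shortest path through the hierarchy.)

Nuri is 1 level below Dmitri, and Zinnia is 6 levels below Dmitri (their lowest common manager). The shortest path runs up from Nuri to Dmitri and back down to Zinnia: 1 + 6 = 7 links.

7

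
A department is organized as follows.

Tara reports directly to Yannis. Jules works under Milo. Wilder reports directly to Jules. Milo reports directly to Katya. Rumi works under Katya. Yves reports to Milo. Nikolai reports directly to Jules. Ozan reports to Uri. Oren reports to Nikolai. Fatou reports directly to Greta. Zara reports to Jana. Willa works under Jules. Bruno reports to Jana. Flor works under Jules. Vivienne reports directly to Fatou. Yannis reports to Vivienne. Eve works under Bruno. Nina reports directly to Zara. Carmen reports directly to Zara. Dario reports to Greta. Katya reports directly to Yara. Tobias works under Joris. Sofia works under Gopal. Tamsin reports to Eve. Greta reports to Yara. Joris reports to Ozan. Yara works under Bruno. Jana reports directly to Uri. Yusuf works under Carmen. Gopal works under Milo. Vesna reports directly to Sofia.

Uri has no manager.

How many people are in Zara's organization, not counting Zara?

Zara directly manages Carmen, Nina. Under Carmen: Yusuf (1). Nina has no reports. So Zara's organization is 2 direct reports plus everyone under them: 2 + 1 = 3.

3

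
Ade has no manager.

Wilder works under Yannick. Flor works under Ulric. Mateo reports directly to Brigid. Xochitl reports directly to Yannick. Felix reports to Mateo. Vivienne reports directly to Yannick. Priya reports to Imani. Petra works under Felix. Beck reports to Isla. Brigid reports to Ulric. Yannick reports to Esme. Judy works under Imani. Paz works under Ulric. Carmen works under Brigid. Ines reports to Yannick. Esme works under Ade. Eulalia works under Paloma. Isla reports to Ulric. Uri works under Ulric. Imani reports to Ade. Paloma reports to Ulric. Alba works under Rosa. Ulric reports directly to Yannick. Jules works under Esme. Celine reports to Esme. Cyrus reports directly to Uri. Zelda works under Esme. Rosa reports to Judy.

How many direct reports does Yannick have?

5

Yannick directly manages Ulric, Wilder, Vivienne, Xochitl, Ines. That is 5 direct reports.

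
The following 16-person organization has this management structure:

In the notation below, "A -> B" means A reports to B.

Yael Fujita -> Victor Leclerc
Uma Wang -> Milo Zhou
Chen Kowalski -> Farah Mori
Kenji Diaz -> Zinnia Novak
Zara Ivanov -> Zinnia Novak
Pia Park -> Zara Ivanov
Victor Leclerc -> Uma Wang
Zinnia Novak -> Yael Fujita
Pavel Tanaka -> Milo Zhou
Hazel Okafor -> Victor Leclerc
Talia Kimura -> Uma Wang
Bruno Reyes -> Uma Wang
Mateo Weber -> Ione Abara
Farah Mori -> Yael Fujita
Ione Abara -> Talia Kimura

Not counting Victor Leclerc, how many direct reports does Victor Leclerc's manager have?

2

Victor Leclerc reports to Uma Wang. Uma Wang's other direct reports are Talia Kimura, Bruno Reyes — 2 peers.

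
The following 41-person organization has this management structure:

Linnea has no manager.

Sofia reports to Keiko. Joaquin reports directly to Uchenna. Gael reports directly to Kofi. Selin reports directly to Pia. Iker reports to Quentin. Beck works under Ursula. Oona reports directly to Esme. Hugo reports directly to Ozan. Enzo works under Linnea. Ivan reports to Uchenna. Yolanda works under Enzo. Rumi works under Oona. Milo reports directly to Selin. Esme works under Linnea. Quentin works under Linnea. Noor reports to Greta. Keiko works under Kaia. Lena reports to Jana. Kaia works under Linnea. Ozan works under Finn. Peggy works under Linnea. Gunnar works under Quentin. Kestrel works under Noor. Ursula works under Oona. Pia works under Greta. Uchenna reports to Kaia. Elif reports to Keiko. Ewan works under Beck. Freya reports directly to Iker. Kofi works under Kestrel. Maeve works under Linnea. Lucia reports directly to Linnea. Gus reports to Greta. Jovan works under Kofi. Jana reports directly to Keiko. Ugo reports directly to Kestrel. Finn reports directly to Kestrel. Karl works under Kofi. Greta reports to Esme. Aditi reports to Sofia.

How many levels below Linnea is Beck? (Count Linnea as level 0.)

Chain from Beck up to Linnea: Beck → Ursula → Oona → Esme → Linnea. That is 4 steps up, so Beck is 4 levels below Linnea.

4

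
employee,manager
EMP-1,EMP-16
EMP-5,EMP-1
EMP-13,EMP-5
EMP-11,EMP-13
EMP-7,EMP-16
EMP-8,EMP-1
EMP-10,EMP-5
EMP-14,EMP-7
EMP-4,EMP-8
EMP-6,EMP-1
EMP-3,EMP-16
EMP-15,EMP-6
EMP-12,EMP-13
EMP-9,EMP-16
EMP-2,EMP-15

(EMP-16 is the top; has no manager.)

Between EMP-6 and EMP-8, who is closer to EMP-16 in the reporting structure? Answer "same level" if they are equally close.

Both EMP-6 and EMP-8 are 2 levels below EMP-16.

same level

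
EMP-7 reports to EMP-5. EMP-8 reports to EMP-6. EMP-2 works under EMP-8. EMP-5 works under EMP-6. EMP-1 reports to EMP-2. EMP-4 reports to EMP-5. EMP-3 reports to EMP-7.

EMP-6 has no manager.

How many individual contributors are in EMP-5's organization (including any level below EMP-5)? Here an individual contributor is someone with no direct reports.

The people in EMP-5's organization with no one reporting to them are EMP-4, EMP-3. That is 2.

2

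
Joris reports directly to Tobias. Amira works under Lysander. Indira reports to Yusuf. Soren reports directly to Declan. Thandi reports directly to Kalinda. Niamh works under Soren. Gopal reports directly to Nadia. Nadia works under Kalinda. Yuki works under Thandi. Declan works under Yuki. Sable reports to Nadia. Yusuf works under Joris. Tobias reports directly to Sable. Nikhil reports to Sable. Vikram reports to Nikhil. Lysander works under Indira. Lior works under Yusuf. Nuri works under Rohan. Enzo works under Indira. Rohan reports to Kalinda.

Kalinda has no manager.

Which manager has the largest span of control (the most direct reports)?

Direct-report counts: Kalinda has 3; Thandi has 1; Yuki has 1; Declan has 1; Soren has 1; Rohan has 1; Nadia has 2; Sable has 2; Nikhil has 1; Tobias has 1; Joris has 1; Yusuf has 2; Indira has 2; Lysander has 1. The largest is 3, held by Kalinda.

Kalinda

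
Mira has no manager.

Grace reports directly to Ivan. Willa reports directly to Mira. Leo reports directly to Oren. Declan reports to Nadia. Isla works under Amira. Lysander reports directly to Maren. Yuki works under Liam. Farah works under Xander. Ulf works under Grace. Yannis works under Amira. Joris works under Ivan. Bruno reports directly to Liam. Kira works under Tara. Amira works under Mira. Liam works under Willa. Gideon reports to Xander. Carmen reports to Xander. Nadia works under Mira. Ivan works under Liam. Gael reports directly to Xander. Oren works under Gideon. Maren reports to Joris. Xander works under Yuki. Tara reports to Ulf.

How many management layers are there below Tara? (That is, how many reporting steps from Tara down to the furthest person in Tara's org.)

1

The longest chain under Tara runs Tara → Kira, which is 1 level below Tara.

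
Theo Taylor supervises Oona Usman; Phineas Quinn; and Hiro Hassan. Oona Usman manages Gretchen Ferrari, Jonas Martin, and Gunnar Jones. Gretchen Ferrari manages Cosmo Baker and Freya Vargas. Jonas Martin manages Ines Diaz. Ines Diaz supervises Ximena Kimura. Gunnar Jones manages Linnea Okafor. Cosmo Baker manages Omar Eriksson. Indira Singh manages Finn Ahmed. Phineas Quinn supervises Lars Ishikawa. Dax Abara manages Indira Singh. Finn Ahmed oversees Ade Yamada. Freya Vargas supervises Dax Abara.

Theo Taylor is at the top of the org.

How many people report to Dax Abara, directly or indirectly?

Dax Abara directly manages Indira Singh. Under Indira Singh: Finn Ahmed, Ade Yamada (2). That's 3 in total.

3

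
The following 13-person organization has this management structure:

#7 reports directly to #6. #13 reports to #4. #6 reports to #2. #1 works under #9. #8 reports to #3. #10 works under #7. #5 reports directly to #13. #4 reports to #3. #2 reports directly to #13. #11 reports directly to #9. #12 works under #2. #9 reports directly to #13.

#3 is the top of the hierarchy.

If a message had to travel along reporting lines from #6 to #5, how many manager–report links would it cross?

3

#6 is 2 levels below #13, and #5 is 1 level below #13 (their lowest common manager). The shortest path runs up from #6 to #13 and back down to #5: 2 + 1 = 3 links.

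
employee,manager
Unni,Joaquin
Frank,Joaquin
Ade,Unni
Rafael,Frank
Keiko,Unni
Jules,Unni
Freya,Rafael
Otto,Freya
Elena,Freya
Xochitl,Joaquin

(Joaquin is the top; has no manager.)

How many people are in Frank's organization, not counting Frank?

Frank directly manages Rafael. Under Rafael: Freya, Elena, Otto (3). That's 4 in total.

4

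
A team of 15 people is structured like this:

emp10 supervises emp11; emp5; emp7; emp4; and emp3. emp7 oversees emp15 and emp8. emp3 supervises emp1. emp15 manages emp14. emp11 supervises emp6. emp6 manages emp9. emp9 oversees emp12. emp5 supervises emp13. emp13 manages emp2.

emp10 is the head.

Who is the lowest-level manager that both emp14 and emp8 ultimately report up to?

emp7

emp14's chain of managers is emp15, emp7, emp10. emp8's chain of managers is emp7, emp10. The first manager that appears in both chains is emp7.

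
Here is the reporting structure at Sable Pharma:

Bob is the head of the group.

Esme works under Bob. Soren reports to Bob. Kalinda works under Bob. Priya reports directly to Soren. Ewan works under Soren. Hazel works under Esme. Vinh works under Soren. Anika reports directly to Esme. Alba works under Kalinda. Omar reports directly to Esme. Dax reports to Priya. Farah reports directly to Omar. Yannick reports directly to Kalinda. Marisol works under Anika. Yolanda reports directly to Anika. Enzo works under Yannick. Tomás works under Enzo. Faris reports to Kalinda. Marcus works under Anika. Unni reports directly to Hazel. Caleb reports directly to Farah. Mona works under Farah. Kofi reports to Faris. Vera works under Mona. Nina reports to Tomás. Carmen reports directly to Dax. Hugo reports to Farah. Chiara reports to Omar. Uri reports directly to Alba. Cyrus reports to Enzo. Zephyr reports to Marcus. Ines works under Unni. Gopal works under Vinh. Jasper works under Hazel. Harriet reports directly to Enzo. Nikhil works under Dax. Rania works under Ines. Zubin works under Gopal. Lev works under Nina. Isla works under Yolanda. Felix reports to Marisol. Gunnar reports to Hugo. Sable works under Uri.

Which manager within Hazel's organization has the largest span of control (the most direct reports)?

Hazel

Direct-report counts within Hazel's organization: Hazel has 2; Unni has 1; Ines has 1. The largest is 2, held by Hazel.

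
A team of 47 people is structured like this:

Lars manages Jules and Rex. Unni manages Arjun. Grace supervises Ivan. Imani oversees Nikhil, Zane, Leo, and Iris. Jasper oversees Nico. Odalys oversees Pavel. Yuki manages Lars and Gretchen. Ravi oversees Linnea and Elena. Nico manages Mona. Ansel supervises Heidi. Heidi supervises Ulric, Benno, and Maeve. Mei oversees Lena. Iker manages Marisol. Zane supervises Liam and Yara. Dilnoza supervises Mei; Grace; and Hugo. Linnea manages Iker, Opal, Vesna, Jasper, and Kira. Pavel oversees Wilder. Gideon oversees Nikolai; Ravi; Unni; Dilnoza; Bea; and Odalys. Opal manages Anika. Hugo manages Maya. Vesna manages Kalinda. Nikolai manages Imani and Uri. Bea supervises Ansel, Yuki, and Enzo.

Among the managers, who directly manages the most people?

Gideon

Direct-report counts: Gideon has 6; Odalys has 1; Pavel has 1; Bea has 3; Yuki has 2; Lars has 2; Ansel has 1; Heidi has 3; Dilnoza has 3; Grace has 1; Hugo has 1; Mei has 1; Unni has 1; Ravi has 2; Linnea has 5; Vesna has 1; Jasper has 1; Nico has 1; Opal has 1; Iker has 1; Nikolai has 2; Imani has 4; Zane has 2. The largest is 6, held by Gideon.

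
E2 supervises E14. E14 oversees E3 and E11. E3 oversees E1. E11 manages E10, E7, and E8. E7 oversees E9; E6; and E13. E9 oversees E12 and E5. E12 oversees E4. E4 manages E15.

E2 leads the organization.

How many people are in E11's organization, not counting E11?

10

E11 directly manages E7, E10, E8. Under E7: E13, E6, E9, E5, E12, E4, E15 (7). E10 has no reports. E8 has no reports. So E11's organization is 3 direct reports plus everyone under them: 8 + 1 + 1 = 10.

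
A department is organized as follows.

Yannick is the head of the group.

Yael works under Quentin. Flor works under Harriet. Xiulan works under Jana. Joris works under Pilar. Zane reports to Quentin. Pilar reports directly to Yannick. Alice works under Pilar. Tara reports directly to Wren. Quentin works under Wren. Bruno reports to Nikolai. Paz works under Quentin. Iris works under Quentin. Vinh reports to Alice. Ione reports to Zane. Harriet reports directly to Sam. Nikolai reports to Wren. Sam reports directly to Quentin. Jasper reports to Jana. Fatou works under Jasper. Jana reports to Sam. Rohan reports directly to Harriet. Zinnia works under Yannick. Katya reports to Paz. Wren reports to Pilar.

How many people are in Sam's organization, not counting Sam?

7

Sam directly manages Jana, Harriet. Under Jana: Jasper, Fatou, Xiulan (3). Under Harriet: Rohan, Flor (2). So Sam's organization is 2 direct reports plus everyone under them: 4 + 3 = 7.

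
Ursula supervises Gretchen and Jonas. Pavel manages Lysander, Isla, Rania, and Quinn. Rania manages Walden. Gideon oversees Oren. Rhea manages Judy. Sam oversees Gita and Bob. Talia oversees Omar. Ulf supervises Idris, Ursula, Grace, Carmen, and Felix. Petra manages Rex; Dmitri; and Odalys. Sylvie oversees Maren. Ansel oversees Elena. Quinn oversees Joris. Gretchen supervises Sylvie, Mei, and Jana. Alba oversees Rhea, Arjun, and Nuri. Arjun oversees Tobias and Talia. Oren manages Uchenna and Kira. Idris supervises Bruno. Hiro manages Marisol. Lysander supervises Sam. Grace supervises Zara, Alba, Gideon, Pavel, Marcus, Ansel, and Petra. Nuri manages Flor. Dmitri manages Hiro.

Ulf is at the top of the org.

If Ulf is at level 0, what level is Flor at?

4

Chain from Flor up to Ulf: Flor → Nuri → Alba → Grace → Ulf. That is 4 steps up, so Flor is 4 levels below Ulf.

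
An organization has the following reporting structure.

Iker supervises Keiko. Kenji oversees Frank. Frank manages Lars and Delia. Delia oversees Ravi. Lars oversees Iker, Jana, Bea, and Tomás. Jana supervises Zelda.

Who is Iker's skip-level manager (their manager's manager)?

Iker reports to Lars, and Lars reports to Frank. So Iker's skip-level manager is Frank.

Frank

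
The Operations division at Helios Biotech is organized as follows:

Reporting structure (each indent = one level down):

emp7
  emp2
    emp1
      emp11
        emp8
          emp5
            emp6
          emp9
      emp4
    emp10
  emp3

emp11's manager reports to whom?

emp11 reports to emp1, and emp1 reports to emp2. So emp11's skip-level manager is emp2.

emp2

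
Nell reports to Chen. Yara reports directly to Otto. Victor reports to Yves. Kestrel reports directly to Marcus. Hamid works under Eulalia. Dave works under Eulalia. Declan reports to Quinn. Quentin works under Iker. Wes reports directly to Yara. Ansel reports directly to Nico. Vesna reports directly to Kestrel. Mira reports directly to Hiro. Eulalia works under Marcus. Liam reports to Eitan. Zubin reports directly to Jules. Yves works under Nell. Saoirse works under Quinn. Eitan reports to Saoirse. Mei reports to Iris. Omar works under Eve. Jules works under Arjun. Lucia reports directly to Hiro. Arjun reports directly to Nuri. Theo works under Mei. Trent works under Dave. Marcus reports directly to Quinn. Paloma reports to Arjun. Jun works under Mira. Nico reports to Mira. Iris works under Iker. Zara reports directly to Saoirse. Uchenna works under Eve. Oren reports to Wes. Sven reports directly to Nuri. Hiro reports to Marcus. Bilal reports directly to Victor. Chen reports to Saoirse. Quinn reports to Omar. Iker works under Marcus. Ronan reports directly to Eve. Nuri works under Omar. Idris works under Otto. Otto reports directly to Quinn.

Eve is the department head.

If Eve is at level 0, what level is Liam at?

Chain from Liam up to Eve: Liam → Eitan → Saoirse → Quinn → Omar → Eve. That is 5 steps up, so Liam is 5 levels below Eve.

5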